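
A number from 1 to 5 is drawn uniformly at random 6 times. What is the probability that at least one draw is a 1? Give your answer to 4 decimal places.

0.7379

P(no draw is a 1) = (4/5)^6 ≈ 0.2621.
P(at least one) = 1 − 0.2621 = 0.7379.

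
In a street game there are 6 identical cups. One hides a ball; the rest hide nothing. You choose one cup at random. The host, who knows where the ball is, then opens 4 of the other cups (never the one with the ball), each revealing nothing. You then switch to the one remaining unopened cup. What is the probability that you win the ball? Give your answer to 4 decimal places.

Your original cup holds the ball with probability 1/6, so the other 5 collectively hold it with probability 5/6.
The host can always find 4 empty cups to open, so the reveals don't change that 5/6; it is now spread over the 1 remaining unopened cup.
P(win by switching) = (5/6) · (1/1) = 5/6 ≈ 0.8333.

0.8333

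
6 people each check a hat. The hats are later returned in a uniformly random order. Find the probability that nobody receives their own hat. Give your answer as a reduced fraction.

This is the derangement probability: permutations of 6 with no fixed point.
D(6) = 6! · (1 − 1/1! + 1/2! − ··· + (−1)^6/6!) = 265.
P = 265/720 = 53/144.

53/144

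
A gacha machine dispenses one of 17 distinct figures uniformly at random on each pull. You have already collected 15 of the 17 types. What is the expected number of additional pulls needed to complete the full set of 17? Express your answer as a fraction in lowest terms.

Starting from 15 distinct types, each trial gives a new one with probability (17−i)/17 when i types are held, so the wait for the next new type is 17/(17−i).
E = 17/2 + 17/1 = 51/2.

51/2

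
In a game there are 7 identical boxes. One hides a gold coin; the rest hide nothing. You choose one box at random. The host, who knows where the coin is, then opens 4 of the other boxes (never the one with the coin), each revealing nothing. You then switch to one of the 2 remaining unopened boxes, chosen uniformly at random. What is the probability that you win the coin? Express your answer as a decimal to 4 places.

Your original box holds the coin with probability 1/7, so the other 6 collectively hold it with probability 6/7.
The host can always find 4 empty boxes to open, so the reveals don't change that 6/7; it is now spread over the 2 remaining unopened boxes.
P(win by switching) = (6/7) · (1/2) = 3/7 ≈ 0.4286.

0.4286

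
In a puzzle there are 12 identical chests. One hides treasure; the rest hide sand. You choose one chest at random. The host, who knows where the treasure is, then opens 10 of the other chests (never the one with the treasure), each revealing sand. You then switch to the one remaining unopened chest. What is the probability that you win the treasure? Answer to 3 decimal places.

Your original chest holds the treasure with probability 1/12, so the other 11 collectively hold it with probability 11/12.
The host can always find 10 empty chests to open, so the reveals don't change that 11/12; it is now spread over the 1 remaining unopened chest.
P(win by switching) = (11/12) · (1/1) = 11/12 ≈ 0.917.

0.917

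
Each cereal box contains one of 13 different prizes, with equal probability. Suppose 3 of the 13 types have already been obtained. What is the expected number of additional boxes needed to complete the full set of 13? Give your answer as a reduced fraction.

Starting from 3 distinct types, each trial gives a new one with probability (13−i)/13 when i types are held, so the wait for the next new type is 13/(13−i).
E = 13/10 + 13/9 + 13/8 + 13/7 + 13/6 + 13/5 + 13/4 + 13/3 + 13/2 + 13/1 = 95953/2520.

95953/2520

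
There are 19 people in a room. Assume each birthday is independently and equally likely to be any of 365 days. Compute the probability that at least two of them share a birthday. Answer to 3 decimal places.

It's easier to compute the probability that all 19 are distinct.
P(all distinct) = 365/365 · 364/365 · ··· · 347/365 ≈ 0.621.
So the probability of at least one match is 1 − 0.621 = 0.379.

0.379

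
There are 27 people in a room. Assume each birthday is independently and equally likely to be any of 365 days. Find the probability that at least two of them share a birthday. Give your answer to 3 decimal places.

0.627

It's easier to compute the probability that all 27 are distinct.
P(all distinct) = 365/365 · 364/365 · ··· · 339/365 ≈ 0.373.
So the probability of at least one match is 1 − 0.373 = 0.627.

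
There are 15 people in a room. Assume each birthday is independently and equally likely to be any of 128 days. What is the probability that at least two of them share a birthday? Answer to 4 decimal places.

0.5739

It's easier to compute the probability that all 15 are distinct.
P(all distinct) = 128/128 · 127/128 · ··· · 114/128 ≈ 0.4261.
So the probability of at least one match is 1 − 0.4261 = 0.5739.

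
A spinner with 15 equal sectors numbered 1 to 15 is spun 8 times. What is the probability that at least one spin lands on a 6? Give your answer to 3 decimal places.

0.424

P(no spin lands on a 6) = (14/15)^8 ≈ 0.576.
P(at least one) = 1 − 0.576 = 0.424.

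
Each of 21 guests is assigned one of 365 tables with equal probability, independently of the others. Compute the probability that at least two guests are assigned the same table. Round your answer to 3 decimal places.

It's easier to compute the probability that all 21 are distinct.
P(all distinct) = 365/365 · 364/365 · ··· · 345/365 ≈ 0.556.
So the probability of at least one match is 1 − 0.556 = 0.444.

0.444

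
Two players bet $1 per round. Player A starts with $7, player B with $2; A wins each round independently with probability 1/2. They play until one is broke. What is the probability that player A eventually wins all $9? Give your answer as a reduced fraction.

7/9

With a fair step, P(i) = ½P(i−1) + ½P(i+1) with P(0)=0, P(9)=1 has the linear solution P(i) = i/9.
P(7) = 7/9.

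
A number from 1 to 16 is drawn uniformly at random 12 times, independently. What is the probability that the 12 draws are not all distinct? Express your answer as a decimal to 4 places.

P(all 12 different) = 16/16 · 15/16 · ··· · 5/16 ≈ 0.0031.
P(at least two equal) = 1 − 0.0031 = 0.9969.

0.9969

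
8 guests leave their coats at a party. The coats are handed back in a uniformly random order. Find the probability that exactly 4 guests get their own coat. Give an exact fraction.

Choose which 4 of the 8 are fixed: C(8,4) = 70 ways.
The remaining 4 must have no fixed point: D(4) = 9.
P = 70·9/40320 = 1/64.

1/64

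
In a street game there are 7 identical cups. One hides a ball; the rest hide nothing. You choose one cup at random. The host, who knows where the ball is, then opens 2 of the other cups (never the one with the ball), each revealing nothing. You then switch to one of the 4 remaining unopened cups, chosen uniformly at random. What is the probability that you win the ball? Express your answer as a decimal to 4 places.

0.2143

Your original cup holds the ball with probability 1/7, so the other 6 collectively hold it with probability 6/7.
The host can always find 2 empty cups to open, so the reveals don't change that 6/7; it is now spread over the 4 remaining unopened cups.
P(win by switching) = (6/7) · (1/4) = 3/14 ≈ 0.2143.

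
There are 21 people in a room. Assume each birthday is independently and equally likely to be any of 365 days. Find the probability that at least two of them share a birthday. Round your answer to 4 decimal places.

It's easier to compute the probability that all 21 are distinct.
P(all distinct) = 365/365 · 364/365 · ··· · 345/365 ≈ 0.5563.
So the probability of at least one match is 1 − 0.5563 = 0.4437.

0.4437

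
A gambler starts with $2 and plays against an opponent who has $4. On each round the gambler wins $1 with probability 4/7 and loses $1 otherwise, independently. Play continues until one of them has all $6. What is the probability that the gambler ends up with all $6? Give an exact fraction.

Let r = q/p = (3/7)/(4/7) = 3/4. The recurrence P(i) = p·P(i+1) + q·P(i−1) with P(0)=0, P(6)=1 gives P(i) = (1 − r^i)/(1 − r^6).
P(2) = (1 − (3/4)^2) / (1 − (3/4)^6) = 256/481.

256/481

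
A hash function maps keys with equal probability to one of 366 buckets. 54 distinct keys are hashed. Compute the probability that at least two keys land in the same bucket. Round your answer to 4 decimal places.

0.9837

It's easier to compute the probability that all 54 are distinct.
P(all distinct) = 366/366 · 365/366 · ··· · 313/366 ≈ 0.0163.
So the probability of at least one match is 1 − 0.0163 = 0.9837.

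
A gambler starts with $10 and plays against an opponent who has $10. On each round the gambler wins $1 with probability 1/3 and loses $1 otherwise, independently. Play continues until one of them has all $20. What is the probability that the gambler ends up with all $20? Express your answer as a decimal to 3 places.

0.001

Let r = q/p = (2/3)/(1/3) = 2. The recurrence P(i) = p·P(i+1) + q·P(i−1) with P(0)=0, P(20)=1 gives P(i) = (1 − r^i)/(1 − r^20).
P(10) = (1 − (2)^10) / (1 − (2)^20) = 1/1025 ≈ 0.001.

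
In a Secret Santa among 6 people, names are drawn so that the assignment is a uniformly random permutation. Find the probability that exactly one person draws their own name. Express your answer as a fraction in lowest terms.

11/30

Choose which one is fixed: C(6,1) = 6 ways.
The remaining 5 must have no fixed point: D(5) = 44.
P = 6·44/720 = 11/30.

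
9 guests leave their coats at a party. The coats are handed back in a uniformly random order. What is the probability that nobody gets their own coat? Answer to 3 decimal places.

This is the derangement probability: permutations of 9 with no fixed point.
D(9) = 9! · (1 − 1/1! + 1/2! − ··· + (−1)^9/9!) = 133496.
P = 133496/362880 = 16687/45360 ≈ 0.368.

0.368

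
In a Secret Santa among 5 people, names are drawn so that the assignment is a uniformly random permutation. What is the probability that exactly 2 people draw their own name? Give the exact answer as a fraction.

Choose which 2 of the 5 are fixed: C(5,2) = 10 ways.
The remaining 3 must have no fixed point: D(3) = 2.
P = 10·2/120 = 1/6.

1/6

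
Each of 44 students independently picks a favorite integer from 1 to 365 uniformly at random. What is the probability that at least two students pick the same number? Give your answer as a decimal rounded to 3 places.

It's easier to compute the probability that all 44 are distinct.
P(all distinct) = 365/365 · 364/365 · ··· · 322/365 ≈ 0.067.
So the probability of at least one match is 1 − 0.067 = 0.933.

0.933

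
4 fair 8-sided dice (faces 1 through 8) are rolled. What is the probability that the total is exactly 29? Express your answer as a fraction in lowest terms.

5/1024

There are 8^4 = 4096 equally likely outcomes.
The number of ordered 4-tuples from {1,…,8} summing to 29 is 20.
P(sum = 29) = 20/4096 = 5/1024.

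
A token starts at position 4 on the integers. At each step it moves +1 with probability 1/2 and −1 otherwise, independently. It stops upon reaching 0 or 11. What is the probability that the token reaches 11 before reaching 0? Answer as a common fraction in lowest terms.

With a fair step, P(i) = ½P(i−1) + ½P(i+1) with P(0)=0, P(11)=1 has the linear solution P(i) = i/11.
P(4) = 4/11.

4/11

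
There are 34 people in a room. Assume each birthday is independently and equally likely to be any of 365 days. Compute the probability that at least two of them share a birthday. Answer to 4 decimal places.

It's easier to compute the probability that all 34 are distinct.
P(all distinct) = 365/365 · 364/365 · ··· · 332/365 ≈ 0.2047.
So the probability of at least one match is 1 − 0.2047 = 0.7953.

0.7953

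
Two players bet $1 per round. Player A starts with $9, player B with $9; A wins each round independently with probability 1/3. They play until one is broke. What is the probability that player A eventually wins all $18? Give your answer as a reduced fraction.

1/513

Let r = q/p = (2/3)/(1/3) = 2. The recurrence P(i) = p·P(i+1) + q·P(i−1) with P(0)=0, P(18)=1 gives P(i) = (1 − r^i)/(1 − r^18).
P(9) = (1 − (2)^9) / (1 − (2)^18) = 1/513.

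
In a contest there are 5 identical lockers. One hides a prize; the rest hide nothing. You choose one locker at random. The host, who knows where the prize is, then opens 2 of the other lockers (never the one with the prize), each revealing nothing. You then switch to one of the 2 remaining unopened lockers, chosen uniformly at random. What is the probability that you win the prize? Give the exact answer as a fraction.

Your original locker holds the prize with probability 1/5, so the other 4 collectively hold it with probability 4/5.
The host can always find 2 empty lockers to open, so the reveals don't change that 4/5; it is now spread over the 2 remaining unopened lockers.
P(win by switching) = (4/5) · (1/2) = 2/5.

2/5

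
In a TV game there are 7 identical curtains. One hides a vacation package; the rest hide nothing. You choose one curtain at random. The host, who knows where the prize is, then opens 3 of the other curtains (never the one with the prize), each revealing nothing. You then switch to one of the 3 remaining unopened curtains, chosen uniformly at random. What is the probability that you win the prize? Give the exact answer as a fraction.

Your original curtain holds the prize with probability 1/7, so the other 6 collectively hold it with probability 6/7.
The host can always find 3 empty curtains to open, so the reveals don't change that 6/7; it is now spread over the 3 remaining unopened curtains.
P(win by switching) = (6/7) · (1/3) = 2/7.

2/7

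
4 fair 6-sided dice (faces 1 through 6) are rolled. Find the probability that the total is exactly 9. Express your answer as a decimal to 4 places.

There are 6^4 = 1296 equally likely outcomes.
The number of ordered 4-tuples from {1,…,6} summing to 9 is 56.
P(sum = 9) = 56/1296 = 7/162 ≈ 0.0432.

0.0432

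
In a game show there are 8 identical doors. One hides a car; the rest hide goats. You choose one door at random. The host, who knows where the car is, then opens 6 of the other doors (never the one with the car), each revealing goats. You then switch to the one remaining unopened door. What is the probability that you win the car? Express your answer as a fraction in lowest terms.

7/8

Your original door holds the car with probability 1/8, so the other 7 collectively hold it with probability 7/8.
The host can always find 6 empty doors to open, so the reveals don't change that 7/8; it is now spread over the 1 remaining unopened door.
P(win by switching) = (7/8) · (1/1) = 7/8.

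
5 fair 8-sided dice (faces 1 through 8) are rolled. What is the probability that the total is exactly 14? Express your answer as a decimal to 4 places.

0.0211

There are 8^5 = 32768 equally likely outcomes.
The number of ordered 5-tuples from {1,…,8} summing to 14 is 690.
P(sum = 14) = 690/32768 = 345/16384 ≈ 0.0211.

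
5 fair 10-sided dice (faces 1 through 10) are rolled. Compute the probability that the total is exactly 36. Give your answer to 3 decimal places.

0.027

There are 10^5 = 100000 equally likely outcomes.
The number of ordered 5-tuples from {1,…,10} summing to 36 is 2710.
P(sum = 36) = 2710/100000 = 271/10000 ≈ 0.027.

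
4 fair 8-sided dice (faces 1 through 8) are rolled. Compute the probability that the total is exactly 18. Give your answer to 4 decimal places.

0.0840

There are 8^4 = 4096 equally likely outcomes.
The number of ordered 4-tuples from {1,…,8} summing to 18 is 344.
P(sum = 18) = 344/4096 = 43/512 ≈ 0.0840.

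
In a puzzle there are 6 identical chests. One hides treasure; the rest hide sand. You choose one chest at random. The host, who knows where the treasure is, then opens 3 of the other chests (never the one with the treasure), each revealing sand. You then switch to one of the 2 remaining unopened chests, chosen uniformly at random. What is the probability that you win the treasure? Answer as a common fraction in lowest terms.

5/12

Your original chest holds the treasure with probability 1/6, so the other 5 collectively hold it with probability 5/6.
The host can always find 3 empty chests to open, so the reveals don't change that 5/6; it is now spread over the 2 remaining unopened chests.
P(win by switching) = (5/6) · (1/2) = 5/12.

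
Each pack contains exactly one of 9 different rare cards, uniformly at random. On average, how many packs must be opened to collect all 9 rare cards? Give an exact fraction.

7129/280

After i distinct types are collected, each trial gives a new one with probability (9−i)/9, so the expected wait for the next new type is 9/(9−i).
E = 9/9 + 9/8 + 9/7 + 9/6 + 9/5 + 9/4 + 9/3 + 9/2 + 9/1 = 7129/280.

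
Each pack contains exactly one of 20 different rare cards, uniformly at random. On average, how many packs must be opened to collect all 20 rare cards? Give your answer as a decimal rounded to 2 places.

After i distinct types are collected, each trial gives a new one with probability (20−i)/20, so the expected wait for the next new type is 20/(20−i).
E = 20/20 + 20/19 + 20/18 + 20/17 + 20/16 + 20/15 + 20/14 + 20/13 + 20/12 + 20/11 + 20/10 + 20/9 + 20/8 + 20/7 + 20/6 + 20/5 + 20/4 + 20/3 + 20/2 + 20/1 = 279175675/3879876 ≈ 71.95.

71.95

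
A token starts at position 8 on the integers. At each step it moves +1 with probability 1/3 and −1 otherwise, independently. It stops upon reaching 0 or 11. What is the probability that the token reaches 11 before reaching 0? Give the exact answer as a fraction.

255/2047

Let r = q/p = (2/3)/(1/3) = 2. The recurrence P(i) = p·P(i+1) + q·P(i−1) with P(0)=0, P(11)=1 gives P(i) = (1 − r^i)/(1 − r^11).
P(8) = (1 − (2)^8) / (1 − (2)^11) = 255/2047.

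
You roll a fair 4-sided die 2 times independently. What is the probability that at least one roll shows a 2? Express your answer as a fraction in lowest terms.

P(no roll shows a 2) = (3/4)^2 = 9/16.
P(at least one) = 1 − 9/16 = 7/16.

7/16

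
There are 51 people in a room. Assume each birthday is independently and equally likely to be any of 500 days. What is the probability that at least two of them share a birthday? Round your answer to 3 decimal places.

It's easier to compute the probability that all 51 are distinct.
P(all distinct) = 500/500 · 499/500 · ··· · 450/500 ≈ 0.071.
So the probability of at least one match is 1 − 0.071 = 0.929.

0.929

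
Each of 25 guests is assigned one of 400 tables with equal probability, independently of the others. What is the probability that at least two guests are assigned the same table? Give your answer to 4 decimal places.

It's easier to compute the probability that all 25 are distinct.
P(all distinct) = 400/400 · 399/400 · ··· · 376/400 ≈ 0.4650.
So the probability of at least one match is 1 − 0.4650 = 0.5350.

0.5350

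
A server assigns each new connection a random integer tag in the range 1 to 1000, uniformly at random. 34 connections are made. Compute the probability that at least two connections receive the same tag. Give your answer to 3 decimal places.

It's easier to compute the probability that all 34 are distinct.
P(all distinct) = 1000/1000 · 999/1000 · ··· · 967/1000 ≈ 0.567.
So the probability of at least one match is 1 − 0.567 = 0.433.

0.433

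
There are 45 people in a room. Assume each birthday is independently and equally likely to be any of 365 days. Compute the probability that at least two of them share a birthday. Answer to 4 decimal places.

It's easier to compute the probability that all 45 are distinct.
P(all distinct) = 365/365 · 364/365 · ··· · 321/365 ≈ 0.0590.
So the probability of at least one match is 1 − 0.0590 = 0.9410.

0.9410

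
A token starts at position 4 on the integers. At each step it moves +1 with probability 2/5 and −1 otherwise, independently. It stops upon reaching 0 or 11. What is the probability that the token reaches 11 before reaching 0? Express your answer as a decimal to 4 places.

Let r = q/p = (3/5)/(2/5) = 3/2. The recurrence P(i) = p·P(i+1) + q·P(i−1) with P(0)=0, P(11)=1 gives P(i) = (1 − r^i)/(1 − r^11).
P(4) = (1 − (3/2)^4) / (1 − (3/2)^11) = 8320/175099 ≈ 0.0475.

0.0475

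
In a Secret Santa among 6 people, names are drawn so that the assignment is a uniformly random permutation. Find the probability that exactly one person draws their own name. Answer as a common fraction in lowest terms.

11/30

Choose which one is fixed: C(6,1) = 6 ways.
The remaining 5 must have no fixed point: D(5) = 44.
P = 6·44/720 = 11/30.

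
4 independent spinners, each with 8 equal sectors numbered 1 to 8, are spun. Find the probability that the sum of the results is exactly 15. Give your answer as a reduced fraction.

There are 8^4 = 4096 equally likely outcomes.
The number of ordered 4-tuples from {1,…,8} summing to 15 is 284.
P(sum = 15) = 284/4096 = 71/1024.

71/1024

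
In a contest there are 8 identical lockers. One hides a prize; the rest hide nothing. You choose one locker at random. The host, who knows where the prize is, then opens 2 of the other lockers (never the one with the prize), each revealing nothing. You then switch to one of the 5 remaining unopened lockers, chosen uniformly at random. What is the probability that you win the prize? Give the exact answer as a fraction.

7/40

Your original locker holds the prize with probability 1/8, so the other 7 collectively hold it with probability 7/8.
The host can always find 2 empty lockers to open, so the reveals don't change that 7/8; it is now spread over the 5 remaining unopened lockers.
P(win by switching) = (7/8) · (1/5) = 7/40.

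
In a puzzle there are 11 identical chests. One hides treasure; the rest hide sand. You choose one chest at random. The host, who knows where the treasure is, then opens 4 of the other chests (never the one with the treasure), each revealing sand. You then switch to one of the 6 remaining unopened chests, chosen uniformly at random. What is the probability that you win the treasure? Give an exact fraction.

5/33

Your original chest holds the treasure with probability 1/11, so the other 10 collectively hold it with probability 10/11.
The host can always find 4 empty chests to open, so the reveals don't change that 10/11; it is now spread over the 6 remaining unopened chests.
P(win by switching) = (10/11) · (1/6) = 5/33.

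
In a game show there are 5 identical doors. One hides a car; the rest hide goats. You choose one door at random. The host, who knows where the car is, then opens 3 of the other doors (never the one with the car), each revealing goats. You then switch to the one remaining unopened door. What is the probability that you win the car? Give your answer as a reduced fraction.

Your original door holds the car with probability 1/5, so the other 4 collectively hold it with probability 4/5.
The host can always find 3 empty doors to open, so the reveals don't change that 4/5; it is now spread over the 1 remaining unopened door.
P(win by switching) = (4/5) · (1/1) = 4/5.

4/5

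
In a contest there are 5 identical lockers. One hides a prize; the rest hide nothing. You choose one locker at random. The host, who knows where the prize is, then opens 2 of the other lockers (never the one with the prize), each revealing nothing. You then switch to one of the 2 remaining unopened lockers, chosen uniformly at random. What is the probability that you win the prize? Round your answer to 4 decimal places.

Your original locker holds the prize with probability 1/5, so the other 4 collectively hold it with probability 4/5.
The host can always find 2 empty lockers to open, so the reveals don't change that 4/5; it is now spread over the 2 remaining unopened lockers.
P(win by switching) = (4/5) · (1/2) = 2/5 ≈ 0.4000.

0.4000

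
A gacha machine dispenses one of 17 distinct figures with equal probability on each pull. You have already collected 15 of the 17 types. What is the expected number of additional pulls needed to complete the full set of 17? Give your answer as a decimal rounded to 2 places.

25.50

Starting from 15 distinct types, each trial gives a new one with probability (17−i)/17 when i types are held, so the wait for the next new type is 17/(17−i).
E = 17/2 + 17/1 = 51/2 ≈ 25.50.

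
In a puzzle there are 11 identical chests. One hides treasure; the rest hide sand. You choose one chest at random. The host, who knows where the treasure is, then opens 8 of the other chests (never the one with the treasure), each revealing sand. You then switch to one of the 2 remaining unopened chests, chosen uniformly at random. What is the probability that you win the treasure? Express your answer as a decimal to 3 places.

0.455

Your original chest holds the treasure with probability 1/11, so the other 10 collectively hold it with probability 10/11.
The host can always find 8 empty chests to open, so the reveals don't change that 10/11; it is now spread over the 2 remaining unopened chests.
P(win by switching) = (10/11) · (1/2) = 5/11 ≈ 0.455.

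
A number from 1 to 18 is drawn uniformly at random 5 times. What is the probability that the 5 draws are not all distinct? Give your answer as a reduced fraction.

P(all 5 different) = 18/18 · 17/18 · ··· · 14/18 = 1190/2187.
P(at least two equal) = 1 − 1190/2187 = 997/2187.

997/2187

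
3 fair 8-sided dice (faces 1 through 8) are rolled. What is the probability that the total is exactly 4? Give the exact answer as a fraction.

There are 8^3 = 512 equally likely outcomes.
The number of ordered 3-tuples from {1,…,8} summing to 4 is 3.
P(sum = 4) = 3/512.

3/512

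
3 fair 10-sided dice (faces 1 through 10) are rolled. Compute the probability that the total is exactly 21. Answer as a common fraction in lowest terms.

11/200

There are 10^3 = 1000 equally likely outcomes.
The number of ordered 3-tuples from {1,…,10} summing to 21 is 55.
P(sum = 21) = 55/1000 = 11/200.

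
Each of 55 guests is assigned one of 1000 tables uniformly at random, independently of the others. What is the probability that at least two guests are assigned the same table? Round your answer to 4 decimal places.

0.7797

It's easier to compute the probability that all 55 are distinct.
P(all distinct) = 1000/1000 · 999/1000 · ··· · 946/1000 ≈ 0.2203.
So the probability of at least one match is 1 − 0.2203 = 0.7797.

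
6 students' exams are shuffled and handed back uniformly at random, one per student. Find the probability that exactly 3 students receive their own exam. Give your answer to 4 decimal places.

Choose which 3 of the 6 are fixed: C(6,3) = 20 ways.
The remaining 3 must have no fixed point: D(3) = 2.
P = 20·2/720 = 1/18 ≈ 0.0556.

0.0556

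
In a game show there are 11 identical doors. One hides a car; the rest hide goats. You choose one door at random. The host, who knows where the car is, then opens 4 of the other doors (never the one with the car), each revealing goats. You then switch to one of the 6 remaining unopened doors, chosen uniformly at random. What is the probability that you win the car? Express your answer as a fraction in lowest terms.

Your original door holds the car with probability 1/11, so the other 10 collectively hold it with probability 10/11.
The host can always find 4 empty doors to open, so the reveals don't change that 10/11; it is now spread over the 6 remaining unopened doors.
P(win by switching) = (10/11) · (1/6) = 5/33.

5/33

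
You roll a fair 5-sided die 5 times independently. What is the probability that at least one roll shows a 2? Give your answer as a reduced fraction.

P(no roll shows a 2) = (4/5)^5 = 1024/3125.
P(at least one) = 1 − 1024/3125 = 2101/3125.

2101/3125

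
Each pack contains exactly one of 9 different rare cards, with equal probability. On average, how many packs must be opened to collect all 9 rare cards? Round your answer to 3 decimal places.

After i distinct types are collected, each trial gives a new one with probability (9−i)/9, so the expected wait for the next new type is 9/(9−i).
E = 9/9 + 9/8 + 9/7 + 9/6 + 9/5 + 9/4 + 9/3 + 9/2 + 9/1 = 7129/280 ≈ 25.461.

25.461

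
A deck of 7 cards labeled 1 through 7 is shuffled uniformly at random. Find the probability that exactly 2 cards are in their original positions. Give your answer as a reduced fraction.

11/60

Choose which 2 of the 7 are fixed: C(7,2) = 21 ways.
The remaining 5 must have no fixed point: D(5) = 44.
P = 21·44/5040 = 11/60.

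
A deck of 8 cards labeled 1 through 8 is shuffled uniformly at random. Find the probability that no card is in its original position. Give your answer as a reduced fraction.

2119/5760

This is the derangement probability: permutations of 8 with no fixed point.
D(8) = 8! · (1 − 1/1! + 1/2! − ··· + (−1)^8/8!) = 14833.
P = 14833/40320 = 2119/5760.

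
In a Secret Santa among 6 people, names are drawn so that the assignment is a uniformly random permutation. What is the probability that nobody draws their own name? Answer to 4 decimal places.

This is the derangement probability: permutations of 6 with no fixed point.
D(6) = 6! · (1 − 1/1! + 1/2! − ··· + (−1)^6/6!) = 265.
P = 265/720 = 53/144 ≈ 0.3681.

0.3681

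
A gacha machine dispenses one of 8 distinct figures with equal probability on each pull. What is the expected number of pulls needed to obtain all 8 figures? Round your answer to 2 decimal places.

21.74

After i distinct types are collected, each trial gives a new one with probability (8−i)/8, so the expected wait for the next new type is 8/(8−i).
E = 8/8 + 8/7 + 8/6 + 8/5 + 8/4 + 8/3 + 8/2 + 8/1 = 761/35 ≈ 21.74.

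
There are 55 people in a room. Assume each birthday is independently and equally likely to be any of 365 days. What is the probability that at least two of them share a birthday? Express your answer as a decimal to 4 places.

It's easier to compute the probability that all 55 are distinct.
P(all distinct) = 365/365 · 364/365 · ··· · 311/365 ≈ 0.0137.
So the probability of at least one match is 1 − 0.0137 = 0.9863.

0.9863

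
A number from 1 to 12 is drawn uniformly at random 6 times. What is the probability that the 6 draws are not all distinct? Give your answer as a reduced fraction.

P(all 6 different) = 12/12 · 11/12 · ··· · 7/12 = 385/1728.
P(at least two equal) = 1 − 385/1728 = 1343/1728.

1343/1728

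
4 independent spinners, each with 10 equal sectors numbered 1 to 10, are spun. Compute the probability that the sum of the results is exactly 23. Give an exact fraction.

There are 10^4 = 10000 equally likely outcomes.
The number of ordered 4-tuples from {1,…,10} summing to 23 is 660.
P(sum = 23) = 660/10000 = 33/500.

33/500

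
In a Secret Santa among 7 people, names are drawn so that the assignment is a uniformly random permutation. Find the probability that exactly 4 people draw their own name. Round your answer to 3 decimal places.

0.014

Choose which 4 of the 7 are fixed: C(7,4) = 35 ways.
The remaining 3 must have no fixed point: D(3) = 2.
P = 35·2/5040 = 1/72 ≈ 0.014.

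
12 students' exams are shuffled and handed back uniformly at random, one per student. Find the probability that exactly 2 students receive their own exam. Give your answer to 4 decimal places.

Choose which 2 of the 12 are fixed: C(12,2) = 66 ways.
The remaining 10 must have no fixed point: D(10) = 1334961.
P = 66·1334961/479001600 = 16481/89600 ≈ 0.1839.

0.1839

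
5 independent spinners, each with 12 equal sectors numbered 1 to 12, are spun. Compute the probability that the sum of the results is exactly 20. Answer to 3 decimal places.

0.015

There are 12^5 = 248832 equally likely outcomes.
The number of ordered 5-tuples from {1,…,12} summing to 20 is 3701.
P(sum = 20) = 3701/248832 ≈ 0.015.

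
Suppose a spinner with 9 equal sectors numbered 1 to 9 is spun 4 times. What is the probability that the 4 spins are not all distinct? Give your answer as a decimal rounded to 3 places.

P(all 4 different) = 9/9 · 8/9 · ··· · 6/9 ≈ 0.461.
P(at least two equal) = 1 − 0.461 = 0.539.

0.539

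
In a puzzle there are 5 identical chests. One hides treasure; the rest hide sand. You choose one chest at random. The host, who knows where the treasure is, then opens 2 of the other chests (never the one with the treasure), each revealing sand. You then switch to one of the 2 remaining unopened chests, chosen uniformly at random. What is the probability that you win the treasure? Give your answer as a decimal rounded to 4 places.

Your original chest holds the treasure with probability 1/5, so the other 4 collectively hold it with probability 4/5.
The host can always find 2 empty chests to open, so the reveals don't change that 4/5; it is now spread over the 2 remaining unopened chests.
P(win by switching) = (4/5) · (1/2) = 2/5 ≈ 0.4000.

0.4000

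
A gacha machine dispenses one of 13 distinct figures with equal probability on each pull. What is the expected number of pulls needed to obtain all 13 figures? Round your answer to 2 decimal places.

After i distinct types are collected, each trial gives a new one with probability (13−i)/13, so the expected wait for the next new type is 13/(13−i).
E = 13/13 + 13/12 + 13/11 + 13/10 + 13/9 + 13/8 + 13/7 + 13/6 + 13/5 + 13/4 + 13/3 + 13/2 + 13/1 = 1145993/27720 ≈ 41.34.

41.34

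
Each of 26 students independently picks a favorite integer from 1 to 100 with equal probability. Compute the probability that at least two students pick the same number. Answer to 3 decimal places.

0.972

It's easier to compute the probability that all 26 are distinct.
P(all distinct) = 100/100 · 99/100 · ··· · 75/100 ≈ 0.028.
So the probability of at least one match is 1 − 0.028 = 0.972.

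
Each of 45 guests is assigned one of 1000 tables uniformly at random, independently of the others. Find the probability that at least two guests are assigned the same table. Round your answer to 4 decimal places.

It's easier to compute the probability that all 45 are distinct.
P(all distinct) = 1000/1000 · 999/1000 · ··· · 956/1000 ≈ 0.3660.
So the probability of at least one match is 1 − 0.3660 = 0.6340.

0.6340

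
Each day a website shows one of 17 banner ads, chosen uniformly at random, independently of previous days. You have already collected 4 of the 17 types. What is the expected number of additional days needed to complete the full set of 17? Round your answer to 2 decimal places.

54.06

Starting from 4 distinct types, each trial gives a new one with probability (17−i)/17 when i types are held, so the wait for the next new type is 17/(17−i).
E = 17/13 + 17/12 + 17/11 + 17/10 + 17/9 + 17/8 + 17/7 + 17/6 + 17/5 + 17/4 + 17/3 + 17/2 + 17/1 = 19481881/360360 ≈ 54.06.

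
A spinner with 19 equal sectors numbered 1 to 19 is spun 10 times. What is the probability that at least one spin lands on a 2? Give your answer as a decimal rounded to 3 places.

P(no spin lands on a 2) = (18/19)^10 ≈ 0.582.
P(at least one) = 1 − 0.582 = 0.418.

0.418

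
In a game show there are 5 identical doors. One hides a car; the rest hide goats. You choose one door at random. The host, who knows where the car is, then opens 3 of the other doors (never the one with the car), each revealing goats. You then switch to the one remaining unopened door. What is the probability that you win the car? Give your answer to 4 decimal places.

0.8000

Your original door holds the car with probability 1/5, so the other 4 collectively hold it with probability 4/5.
The host can always find 3 empty doors to open, so the reveals don't change that 4/5; it is now spread over the 1 remaining unopened door.
P(win by switching) = (4/5) · (1/1) = 4/5 ≈ 0.8000.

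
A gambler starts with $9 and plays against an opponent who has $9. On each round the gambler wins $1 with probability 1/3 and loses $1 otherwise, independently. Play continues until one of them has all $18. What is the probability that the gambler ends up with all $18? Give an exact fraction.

Let r = q/p = (2/3)/(1/3) = 2. The recurrence P(i) = p·P(i+1) + q·P(i−1) with P(0)=0, P(18)=1 gives P(i) = (1 − r^i)/(1 − r^18).
P(9) = (1 − (2)^9) / (1 − (2)^18) = 1/513.

1/513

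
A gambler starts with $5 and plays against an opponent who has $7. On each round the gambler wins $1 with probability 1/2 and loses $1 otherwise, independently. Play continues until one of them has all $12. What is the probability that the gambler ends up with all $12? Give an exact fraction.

With a fair step, P(i) = ½P(i−1) + ½P(i+1) with P(0)=0, P(12)=1 has the linear solution P(i) = i/12.
P(5) = 5/12.

5/12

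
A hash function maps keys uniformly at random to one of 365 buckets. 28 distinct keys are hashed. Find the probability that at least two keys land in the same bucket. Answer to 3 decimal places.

0.654

It's easier to compute the probability that all 28 are distinct.
P(all distinct) = 365/365 · 364/365 · ··· · 338/365 ≈ 0.346.
So the probability of at least one match is 1 − 0.346 = 0.654.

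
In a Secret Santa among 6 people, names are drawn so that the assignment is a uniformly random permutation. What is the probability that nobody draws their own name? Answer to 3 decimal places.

0.368

This is the derangement probability: permutations of 6 with no fixed point.
D(6) = 6! · (1 − 1/1! + 1/2! − ··· + (−1)^6/6!) = 265.
P = 265/720 = 53/144 ≈ 0.368.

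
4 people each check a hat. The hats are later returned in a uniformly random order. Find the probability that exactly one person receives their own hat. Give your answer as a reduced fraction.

Choose which one is fixed: C(4,1) = 4 ways.
The remaining 3 must have no fixed point: D(3) = 2.
P = 4·2/24 = 1/3.

1/3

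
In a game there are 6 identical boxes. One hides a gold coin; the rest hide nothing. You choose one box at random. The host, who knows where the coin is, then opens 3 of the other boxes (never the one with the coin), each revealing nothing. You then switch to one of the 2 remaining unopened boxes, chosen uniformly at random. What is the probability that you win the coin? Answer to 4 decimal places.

0.4167

Your original box holds the coin with probability 1/6, so the other 5 collectively hold it with probability 5/6.
The host can always find 3 empty boxes to open, so the reveals don't change that 5/6; it is now spread over the 2 remaining unopened boxes.
P(win by switching) = (5/6) · (1/2) = 5/12 ≈ 0.4167.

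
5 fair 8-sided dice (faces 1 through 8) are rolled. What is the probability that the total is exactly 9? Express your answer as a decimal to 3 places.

There are 8^5 = 32768 equally likely outcomes.
The number of ordered 5-tuples from {1,…,8} summing to 9 is 70.
P(sum = 9) = 70/32768 = 35/16384 ≈ 0.002.

0.002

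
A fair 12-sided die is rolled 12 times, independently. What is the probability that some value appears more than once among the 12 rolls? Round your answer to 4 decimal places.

0.9999

P(all 12 different) = 12/12 · 11/12 · ··· · 1/12 ≈ 0.0001.
P(at least two equal) = 1 − 0.0001 = 0.9999.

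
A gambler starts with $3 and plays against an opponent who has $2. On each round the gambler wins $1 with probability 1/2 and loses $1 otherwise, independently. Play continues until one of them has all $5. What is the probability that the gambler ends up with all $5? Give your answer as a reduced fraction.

With a fair step, P(i) = ½P(i−1) + ½P(i+1) with P(0)=0, P(5)=1 has the linear solution P(i) = i/5.
P(3) = 3/5.

3/5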